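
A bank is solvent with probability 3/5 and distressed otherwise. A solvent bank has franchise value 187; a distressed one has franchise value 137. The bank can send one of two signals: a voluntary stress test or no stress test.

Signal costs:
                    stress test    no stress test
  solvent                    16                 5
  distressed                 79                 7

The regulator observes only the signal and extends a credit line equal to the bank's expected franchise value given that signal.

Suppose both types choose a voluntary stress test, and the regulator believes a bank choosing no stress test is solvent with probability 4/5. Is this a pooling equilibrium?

No

At the pooled signal (stress test) the regulator holds the prior 3/5 and pays 3/5·187 + 2/5·137 = 167. Off-path (no stress test) belief 4/5 gives 4/5·187 + 1/5·137 = 177.
Solvent: stress test gives 167 − 16 = 151; no stress test gives 177 − 5 = 172. Deviates. ✗
Distressed: stress test gives 167 − 79 = 88; no stress test gives 177 − 7 = 170. Deviates. ✗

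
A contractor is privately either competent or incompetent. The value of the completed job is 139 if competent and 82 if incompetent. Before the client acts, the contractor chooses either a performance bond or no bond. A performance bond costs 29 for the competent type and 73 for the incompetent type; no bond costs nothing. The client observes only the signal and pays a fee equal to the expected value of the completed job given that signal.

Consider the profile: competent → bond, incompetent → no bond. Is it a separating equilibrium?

Yes

If types separate, bond earns payment 139 and no bond earns 82.
Competent: bond gives 139 − 29 = 110; no bond gives 82 − 0 = 82. No deviation. ✓
Incompetent: no bond gives 82 − 0 = 82; bond gives 139 − 73 = 66. No deviation. ✓
Neither type gains from mimicking the other.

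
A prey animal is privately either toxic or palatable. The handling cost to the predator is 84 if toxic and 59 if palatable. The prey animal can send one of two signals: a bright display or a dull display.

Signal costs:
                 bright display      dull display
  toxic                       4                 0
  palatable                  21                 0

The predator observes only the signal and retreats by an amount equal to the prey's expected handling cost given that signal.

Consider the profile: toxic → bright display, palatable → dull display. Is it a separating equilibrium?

Under separation the predator infers type exactly: bright display → toxic (pays 84), dull display → palatable (pays 59).
Toxic: bright display gives 84 − 4 = 80; dull display gives 59 − 0 = 59. No deviation. ✓
Palatable: dull display gives 59 − 0 = 59; bright display gives 84 − 21 = 63. Would deviate. ✗

No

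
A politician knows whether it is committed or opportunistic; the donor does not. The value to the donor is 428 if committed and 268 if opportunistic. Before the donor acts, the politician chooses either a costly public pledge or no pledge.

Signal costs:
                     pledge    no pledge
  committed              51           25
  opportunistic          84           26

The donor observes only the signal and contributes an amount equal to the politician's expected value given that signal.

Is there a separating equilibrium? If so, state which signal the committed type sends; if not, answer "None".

None

Try committed → pledge, opportunistic → no pledge:
  If types separate, pledge earns payment 428 and no pledge earns 268.
  Committed: pledge gives 428 − 51 = 377; no pledge gives 268 − 25 = 243. No deviation. ✓
  Opportunistic: no pledge gives 268 − 26 = 242; pledge gives 428 − 84 = 344. Would deviate. ✗
Try committed → no pledge, opportunistic → pledge:
  If types separate, no pledge earns payment 428 and pledge earns 268.
  Committed: no pledge gives 428 − 25 = 403; pledge gives 268 − 51 = 217. No deviation. ✓
  Opportunistic: pledge gives 268 − 84 = 184; no pledge gives 428 − 26 = 402. Would deviate. ✗
Neither assignment is incentive-compatible.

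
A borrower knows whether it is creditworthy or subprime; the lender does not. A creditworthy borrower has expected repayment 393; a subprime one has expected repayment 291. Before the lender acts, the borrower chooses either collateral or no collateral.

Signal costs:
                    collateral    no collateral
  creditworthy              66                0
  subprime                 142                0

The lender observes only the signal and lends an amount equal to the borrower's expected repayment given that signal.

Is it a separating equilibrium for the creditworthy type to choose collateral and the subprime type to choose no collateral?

Yes

If types separate, collateral earns payment 393 and no collateral earns 291.
Creditworthy: collateral gives 393 − 66 = 327; no collateral gives 291 − 0 = 291. No deviation. ✓
Subprime: no collateral gives 291 − 0 = 291; collateral gives 393 − 142 = 251. No deviation. ✓
Both incentive constraints hold.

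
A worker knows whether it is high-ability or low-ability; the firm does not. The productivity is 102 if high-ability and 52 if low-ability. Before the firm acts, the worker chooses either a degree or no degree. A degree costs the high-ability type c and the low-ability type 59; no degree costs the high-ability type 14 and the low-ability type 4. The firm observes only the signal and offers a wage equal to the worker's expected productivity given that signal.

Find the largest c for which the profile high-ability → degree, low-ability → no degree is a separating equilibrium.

64

Under separation: degree → high-ability (pays 102); no degree → low-ability (pays 52).
Low-ability: 52 − 4 = 48 ≥ 102 − 59 = 43. Holds regardless of c. ✓
High-ability: 102 − c ≥ 52 − 14, so c ≤ 102 − 38 = 64.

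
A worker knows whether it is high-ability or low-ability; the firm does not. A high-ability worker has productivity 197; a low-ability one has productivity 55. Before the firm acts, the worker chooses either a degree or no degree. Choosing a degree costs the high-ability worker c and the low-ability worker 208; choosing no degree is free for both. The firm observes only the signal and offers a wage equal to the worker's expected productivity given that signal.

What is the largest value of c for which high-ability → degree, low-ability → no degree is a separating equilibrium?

Under separation: degree → high-ability (pays 197); no degree → low-ability (pays 55).
Low-ability: 55 − 0 = 55 ≥ 197 − 208 = -11. Holds regardless of c. ✓
High-ability: 197 − c ≥ 55 − 0, so c ≤ 197 − 55 = 142.

142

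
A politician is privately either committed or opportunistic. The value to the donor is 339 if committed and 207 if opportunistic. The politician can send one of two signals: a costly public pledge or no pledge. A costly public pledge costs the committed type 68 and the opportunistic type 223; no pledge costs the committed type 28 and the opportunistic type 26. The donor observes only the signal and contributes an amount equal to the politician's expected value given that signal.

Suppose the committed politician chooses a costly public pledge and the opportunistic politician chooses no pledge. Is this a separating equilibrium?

Yes

If types separate, pledge earns payment 339 and no pledge earns 207.
Committed: pledge gives 339 − 68 = 271; no pledge gives 207 − 28 = 179. No deviation. ✓
Opportunistic: no pledge gives 207 − 26 = 181; pledge gives 339 − 223 = 116. No deviation. ✓
Neither type gains from mimicking the other.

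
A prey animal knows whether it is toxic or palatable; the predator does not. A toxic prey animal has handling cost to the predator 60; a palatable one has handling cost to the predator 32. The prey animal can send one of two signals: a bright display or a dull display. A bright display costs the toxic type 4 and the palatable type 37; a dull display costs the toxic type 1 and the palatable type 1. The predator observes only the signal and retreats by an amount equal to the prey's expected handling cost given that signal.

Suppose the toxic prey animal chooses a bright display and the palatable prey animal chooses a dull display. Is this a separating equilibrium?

If types separate, bright display earns payment 60 and dull display earns 32.
Toxic: bright display gives 60 − 4 = 56; dull display gives 32 − 1 = 31. No deviation. ✓
Palatable: dull display gives 32 − 1 = 31; bright display gives 60 − 37 = 23. No deviation. ✓
Both incentive constraints hold.

Yes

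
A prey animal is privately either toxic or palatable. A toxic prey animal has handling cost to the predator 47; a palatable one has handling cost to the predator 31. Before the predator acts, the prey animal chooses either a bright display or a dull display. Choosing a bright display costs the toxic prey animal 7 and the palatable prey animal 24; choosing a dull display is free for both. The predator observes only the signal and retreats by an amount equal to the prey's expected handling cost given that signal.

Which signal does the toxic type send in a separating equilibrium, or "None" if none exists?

Try toxic → bright display, palatable → dull display:
  If types separate, bright display earns payment 47 and dull display earns 31.
  Toxic: bright display gives 47 − 7 = 40; dull display gives 31 − 0 = 31. No deviation. ✓
  Palatable: dull display gives 31 − 0 = 31; bright display gives 47 − 24 = 23. No deviation. ✓
Both hold — the toxic type sends bright display.

bright display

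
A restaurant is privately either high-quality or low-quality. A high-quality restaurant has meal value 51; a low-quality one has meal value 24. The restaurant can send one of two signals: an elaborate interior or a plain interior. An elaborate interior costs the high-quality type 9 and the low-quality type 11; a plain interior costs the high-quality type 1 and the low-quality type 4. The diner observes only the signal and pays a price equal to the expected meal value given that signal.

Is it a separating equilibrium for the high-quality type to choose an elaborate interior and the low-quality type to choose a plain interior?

No

Under separation the diner infers type exactly: elaborate interior → high-quality (pays 51), plain interior → low-quality (pays 24).
High-quality: elaborate interior gives 51 − 9 = 42; plain interior gives 24 − 1 = 23. No deviation. ✓
Low-quality: plain interior gives 24 − 4 = 20; elaborate interior gives 51 − 11 = 40. Would deviate. ✗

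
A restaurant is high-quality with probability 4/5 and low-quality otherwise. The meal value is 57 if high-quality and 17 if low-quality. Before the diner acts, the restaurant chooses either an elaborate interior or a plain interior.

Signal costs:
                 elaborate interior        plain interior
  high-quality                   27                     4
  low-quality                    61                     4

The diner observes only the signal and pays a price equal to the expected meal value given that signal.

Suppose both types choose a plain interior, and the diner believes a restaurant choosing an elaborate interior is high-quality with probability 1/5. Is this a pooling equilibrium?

Yes

On the equilibrium path (plain interior) the diner holds the prior 4/5 and pays 4/5·57 + 1/5·17 = 49. Off-path (elaborate interior) belief 1/5 gives 1/5·57 + 4/5·17 = 25.
High-quality: plain interior gives 49 − 4 = 45; elaborate interior gives 25 − 27 = -2. Stays. ✓
Low-quality: plain interior gives 49 − 4 = 45; elaborate interior gives 25 − 61 = -36. Stays. ✓
Beliefs are Bayes-consistent on-path and both types best-respond.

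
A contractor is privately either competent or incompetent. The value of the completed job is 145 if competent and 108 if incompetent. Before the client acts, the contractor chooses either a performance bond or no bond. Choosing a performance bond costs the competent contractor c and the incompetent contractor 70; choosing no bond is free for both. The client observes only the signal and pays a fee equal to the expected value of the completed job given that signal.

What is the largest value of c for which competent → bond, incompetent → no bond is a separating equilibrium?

37

Under separation: bond → competent (pays 145); no bond → incompetent (pays 108).
Incompetent: 108 − 0 = 108 ≥ 145 − 70 = 75. Holds regardless of c. ✓
Competent: 145 − c ≥ 108 − 0, so c ≤ 145 − 108 = 37.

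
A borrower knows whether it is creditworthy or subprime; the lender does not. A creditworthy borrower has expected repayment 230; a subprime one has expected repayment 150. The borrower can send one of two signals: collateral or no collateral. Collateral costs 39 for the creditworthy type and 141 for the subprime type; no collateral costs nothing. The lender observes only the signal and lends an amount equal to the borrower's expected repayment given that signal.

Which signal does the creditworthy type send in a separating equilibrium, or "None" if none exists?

collateral

Try creditworthy → collateral, subprime → no collateral:
  If types separate, collateral earns payment 230 and no collateral earns 150.
  Creditworthy: collateral gives 230 − 39 = 191; no collateral gives 150 − 0 = 150. No deviation. ✓
  Subprime: no collateral gives 150 − 0 = 150; collateral gives 230 − 141 = 89. No deviation. ✓
Both hold — the creditworthy type sends collateral.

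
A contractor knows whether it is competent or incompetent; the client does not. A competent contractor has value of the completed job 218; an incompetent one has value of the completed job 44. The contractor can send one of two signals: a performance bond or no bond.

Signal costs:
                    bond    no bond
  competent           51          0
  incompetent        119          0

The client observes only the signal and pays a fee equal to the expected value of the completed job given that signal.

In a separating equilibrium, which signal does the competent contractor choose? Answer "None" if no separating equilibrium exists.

Try competent → bond, incompetent → no bond:
  If types separate, bond earns payment 218 and no bond earns 44.
  Competent: bond gives 218 − 51 = 167; no bond gives 44 − 0 = 44. No deviation. ✓
  Incompetent: no bond gives 44 − 0 = 44; bond gives 218 − 119 = 99. Would deviate. ✗
Try competent → no bond, incompetent → bond:
  If types separate, no bond earns payment 218 and bond earns 44.
  Competent: no bond gives 218 − 0 = 218; bond gives 44 − 51 = -7. No deviation. ✓
  Incompetent: bond gives 44 − 119 = -75; no bond gives 218 − 0 = 218. Would deviate. ✗
Neither assignment is incentive-compatible.

None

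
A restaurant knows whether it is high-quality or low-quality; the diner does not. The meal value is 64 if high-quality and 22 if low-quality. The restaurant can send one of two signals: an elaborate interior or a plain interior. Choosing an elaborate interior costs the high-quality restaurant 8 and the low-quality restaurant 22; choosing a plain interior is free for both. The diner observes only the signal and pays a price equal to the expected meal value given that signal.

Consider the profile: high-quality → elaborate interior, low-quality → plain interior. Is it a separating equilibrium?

If types separate, elaborate interior earns payment 64 and plain interior earns 22.
High-quality: elaborate interior gives 64 − 8 = 56; plain interior gives 22 − 0 = 22. No deviation. ✓
Low-quality: plain interior gives 22 − 0 = 22; elaborate interior gives 64 − 22 = 42. Would deviate. ✗

No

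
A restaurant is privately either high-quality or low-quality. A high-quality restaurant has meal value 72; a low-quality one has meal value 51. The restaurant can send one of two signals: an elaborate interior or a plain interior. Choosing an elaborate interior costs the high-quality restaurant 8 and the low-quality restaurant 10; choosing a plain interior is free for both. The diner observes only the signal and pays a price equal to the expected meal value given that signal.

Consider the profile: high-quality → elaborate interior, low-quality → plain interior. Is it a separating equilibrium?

If types separate, elaborate interior earns payment 72 and plain interior earns 51.
High-quality: elaborate interior gives 72 − 8 = 64; plain interior gives 51 − 0 = 51. No deviation. ✓
Low-quality: plain interior gives 51 − 0 = 51; elaborate interior gives 72 − 10 = 62. Would deviate. ✗

No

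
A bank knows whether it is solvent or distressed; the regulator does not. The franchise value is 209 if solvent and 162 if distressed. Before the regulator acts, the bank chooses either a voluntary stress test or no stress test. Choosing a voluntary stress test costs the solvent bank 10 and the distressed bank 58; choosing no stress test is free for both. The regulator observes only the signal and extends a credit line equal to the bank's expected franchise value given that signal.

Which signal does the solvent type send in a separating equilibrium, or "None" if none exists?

Try solvent → stress test, distressed → no stress test:
  If types separate, stress test earns payment 209 and no stress test earns 162.
  Solvent: stress test gives 209 − 10 = 199; no stress test gives 162 − 0 = 162. No deviation. ✓
  Distressed: no stress test gives 162 − 0 = 162; stress test gives 209 − 58 = 151. No deviation. ✓
Both hold — the solvent type sends stress test.

stress test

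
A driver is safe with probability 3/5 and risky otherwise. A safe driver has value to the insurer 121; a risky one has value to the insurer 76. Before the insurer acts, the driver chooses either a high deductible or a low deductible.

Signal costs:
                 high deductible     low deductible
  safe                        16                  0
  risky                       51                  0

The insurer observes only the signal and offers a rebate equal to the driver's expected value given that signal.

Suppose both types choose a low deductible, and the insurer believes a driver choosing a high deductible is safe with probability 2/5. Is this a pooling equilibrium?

Yes

On the equilibrium path (low deductible) the insurer holds the prior 3/5 and pays 3/5·121 + 2/5·76 = 103. Off-path (high deductible) belief 2/5 gives 2/5·121 + 3/5·76 = 94.
Safe: low deductible gives 103 − 0 = 103; high deductible gives 94 − 16 = 78. Stays. ✓
Risky: low deductible gives 103 − 0 = 103; high deductible gives 94 − 51 = 43. Stays. ✓
Beliefs are Bayes-consistent on-path and both types best-respond.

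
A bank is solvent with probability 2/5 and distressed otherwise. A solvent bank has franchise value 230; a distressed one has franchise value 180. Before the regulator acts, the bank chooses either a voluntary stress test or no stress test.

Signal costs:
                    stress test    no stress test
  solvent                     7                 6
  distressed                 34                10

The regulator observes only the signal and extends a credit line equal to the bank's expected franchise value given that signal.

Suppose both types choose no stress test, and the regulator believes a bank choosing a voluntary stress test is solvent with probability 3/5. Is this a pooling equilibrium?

At the pooled signal (no stress test) the regulator holds the prior 2/5 and pays 2/5·230 + 3/5·180 = 200. Off-path (stress test) belief 3/5 gives 3/5·230 + 2/5·180 = 210.
Solvent: no stress test gives 200 − 6 = 194; stress test gives 210 − 7 = 203. Deviates. ✗
Distressed: no stress test gives 200 − 10 = 190; stress test gives 210 − 34 = 176. Stays. ✓

No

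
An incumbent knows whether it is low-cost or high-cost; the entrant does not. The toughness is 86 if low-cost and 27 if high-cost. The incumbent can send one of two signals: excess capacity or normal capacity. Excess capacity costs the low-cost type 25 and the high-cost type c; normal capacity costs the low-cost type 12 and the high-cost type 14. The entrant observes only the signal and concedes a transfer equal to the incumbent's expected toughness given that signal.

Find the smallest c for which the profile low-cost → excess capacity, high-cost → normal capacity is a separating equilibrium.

Under separation: excess capacity → low-cost (pays 86); normal capacity → high-cost (pays 27).
Low-cost: 86 − 25 = 61 ≥ 27 − 12 = 15. Holds regardless of c. ✓
High-cost: 27 − 14 ≥ 86 − c, so c ≥ 86 − 13 = 73.

73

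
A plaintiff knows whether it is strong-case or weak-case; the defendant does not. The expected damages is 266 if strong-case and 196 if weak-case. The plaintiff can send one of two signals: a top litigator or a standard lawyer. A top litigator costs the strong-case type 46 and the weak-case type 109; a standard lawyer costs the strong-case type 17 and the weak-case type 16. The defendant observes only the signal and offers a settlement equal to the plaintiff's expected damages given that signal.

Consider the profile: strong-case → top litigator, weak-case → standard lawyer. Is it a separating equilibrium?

Under separation the defendant infers type exactly: top litigator → strong-case (pays 266), standard lawyer → weak-case (pays 196).
Strong-case: top litigator gives 266 − 46 = 220; standard lawyer gives 196 − 17 = 179. No deviation. ✓
Weak-case: standard lawyer gives 196 − 16 = 180; top litigator gives 266 − 109 = 157. No deviation. ✓
Both incentive constraints hold.

Yes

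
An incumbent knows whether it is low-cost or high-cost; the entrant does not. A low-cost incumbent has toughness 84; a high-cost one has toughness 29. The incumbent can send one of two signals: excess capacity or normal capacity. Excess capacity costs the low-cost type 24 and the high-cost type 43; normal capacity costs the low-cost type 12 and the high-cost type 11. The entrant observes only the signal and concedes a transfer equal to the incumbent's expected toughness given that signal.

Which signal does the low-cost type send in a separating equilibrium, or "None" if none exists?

None

Try low-cost → excess capacity, high-cost → normal capacity:
  If types separate, excess capacity earns payment 84 and normal capacity earns 29.
  Low-cost: excess capacity gives 84 − 24 = 60; normal capacity gives 29 − 12 = 17. No deviation. ✓
  High-cost: normal capacity gives 29 − 11 = 18; excess capacity gives 84 − 43 = 41. Would deviate. ✗
Try low-cost → normal capacity, high-cost → excess capacity:
  If types separate, normal capacity earns payment 84 and excess capacity earns 29.
  Low-cost: normal capacity gives 84 − 12 = 72; excess capacity gives 29 − 24 = 5. No deviation. ✓
  High-cost: excess capacity gives 29 − 43 = -14; normal capacity gives 84 − 11 = 73. Would deviate. ✗
Neither assignment is incentive-compatible.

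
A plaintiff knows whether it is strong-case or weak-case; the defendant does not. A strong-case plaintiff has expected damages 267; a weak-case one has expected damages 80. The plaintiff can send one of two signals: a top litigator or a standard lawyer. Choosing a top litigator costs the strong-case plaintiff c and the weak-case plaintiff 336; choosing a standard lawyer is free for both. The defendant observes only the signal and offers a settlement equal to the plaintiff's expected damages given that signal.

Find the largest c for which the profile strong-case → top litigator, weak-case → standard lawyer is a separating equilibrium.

187

Under separation: top litigator → strong-case (pays 267); standard lawyer → weak-case (pays 80).
Weak-case: 80 − 0 = 80 ≥ 267 − 336 = -69. Holds regardless of c. ✓
Strong-case: 267 − c ≥ 80 − 0, so c ≤ 267 − 80 = 187.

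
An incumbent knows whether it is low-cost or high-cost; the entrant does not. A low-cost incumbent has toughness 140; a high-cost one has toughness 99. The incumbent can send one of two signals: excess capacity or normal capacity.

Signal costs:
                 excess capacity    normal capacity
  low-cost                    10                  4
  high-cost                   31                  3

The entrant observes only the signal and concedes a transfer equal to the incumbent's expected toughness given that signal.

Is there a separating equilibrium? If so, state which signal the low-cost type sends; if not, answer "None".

Try low-cost → excess capacity, high-cost → normal capacity:
  If types separate, excess capacity earns payment 140 and normal capacity earns 99.
  Low-cost: excess capacity gives 140 − 10 = 130; normal capacity gives 99 − 4 = 95. No deviation. ✓
  High-cost: normal capacity gives 99 − 3 = 96; excess capacity gives 140 − 31 = 109. Would deviate. ✗
Try low-cost → normal capacity, high-cost → excess capacity:
  If types separate, normal capacity earns payment 140 and excess capacity earns 99.
  Low-cost: normal capacity gives 140 − 4 = 136; excess capacity gives 99 − 10 = 89. No deviation. ✓
  High-cost: excess capacity gives 99 − 31 = 68; normal capacity gives 140 − 3 = 137. Would deviate. ✗
Neither assignment is incentive-compatible.

None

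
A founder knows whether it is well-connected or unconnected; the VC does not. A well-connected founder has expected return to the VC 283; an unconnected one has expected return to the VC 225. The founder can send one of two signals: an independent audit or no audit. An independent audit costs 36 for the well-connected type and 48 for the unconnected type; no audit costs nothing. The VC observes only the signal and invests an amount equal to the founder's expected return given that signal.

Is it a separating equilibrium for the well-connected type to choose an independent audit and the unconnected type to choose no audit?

Under separation the VC infers type exactly: audit → well-connected (pays 283), no audit → unconnected (pays 225).
Well-connected: audit gives 283 − 36 = 247; no audit gives 225 − 0 = 225. No deviation. ✓
Unconnected: no audit gives 225 − 0 = 225; audit gives 283 − 48 = 235. Would deviate. ✗

No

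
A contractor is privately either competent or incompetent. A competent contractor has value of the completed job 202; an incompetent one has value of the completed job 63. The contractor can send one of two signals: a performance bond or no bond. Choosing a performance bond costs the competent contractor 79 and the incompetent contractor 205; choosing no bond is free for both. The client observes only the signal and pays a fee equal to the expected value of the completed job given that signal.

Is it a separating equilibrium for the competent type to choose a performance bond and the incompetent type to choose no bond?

Under separation the client infers type exactly: bond → competent (pays 202), no bond → incompetent (pays 63).
Competent: bond gives 202 − 79 = 123; no bond gives 63 − 0 = 63. No deviation. ✓
Incompetent: no bond gives 63 − 0 = 63; bond gives 202 − 205 = -3. No deviation. ✓
Both incentive constraints hold.

Yes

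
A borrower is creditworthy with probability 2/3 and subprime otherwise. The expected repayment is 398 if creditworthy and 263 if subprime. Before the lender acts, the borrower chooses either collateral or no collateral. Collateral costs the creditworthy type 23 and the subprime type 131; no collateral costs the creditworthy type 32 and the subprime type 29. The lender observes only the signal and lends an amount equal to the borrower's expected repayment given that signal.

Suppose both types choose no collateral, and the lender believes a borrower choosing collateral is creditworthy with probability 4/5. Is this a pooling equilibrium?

At the pooled signal (no collateral) the lender holds the prior 2/3 and pays 2/3·398 + 1/3·263 = 353. Off-path (collateral) belief 4/5 gives 4/5·398 + 1/5·263 = 371.
Creditworthy: no collateral gives 353 − 32 = 321; collateral gives 371 − 23 = 348. Deviates. ✗
Subprime: no collateral gives 353 − 29 = 324; collateral gives 371 − 131 = 240. Stays. ✓

No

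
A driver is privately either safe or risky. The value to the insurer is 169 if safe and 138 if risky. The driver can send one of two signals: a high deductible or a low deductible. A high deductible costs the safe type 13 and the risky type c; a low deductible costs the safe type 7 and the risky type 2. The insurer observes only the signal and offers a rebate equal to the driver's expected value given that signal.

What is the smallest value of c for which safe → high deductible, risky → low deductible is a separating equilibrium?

33

Under separation: high deductible → safe (pays 169); low deductible → risky (pays 138).
Safe: 169 − 13 = 156 ≥ 138 − 7 = 131. Holds regardless of c. ✓
Risky: 138 − 2 ≥ 169 − c, so c ≥ 169 − 136 = 33.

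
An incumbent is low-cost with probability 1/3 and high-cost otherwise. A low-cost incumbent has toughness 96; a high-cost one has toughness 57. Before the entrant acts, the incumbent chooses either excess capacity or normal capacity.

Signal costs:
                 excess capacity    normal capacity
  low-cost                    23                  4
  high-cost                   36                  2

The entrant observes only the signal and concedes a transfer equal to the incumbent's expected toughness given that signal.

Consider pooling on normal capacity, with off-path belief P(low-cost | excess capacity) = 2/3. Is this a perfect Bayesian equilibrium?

Yes

At the pooled signal (normal capacity) the entrant holds the prior 1/3 and pays 1/3·96 + 2/3·57 = 70. Off-path (excess capacity) belief 2/3 gives 2/3·96 + 1/3·57 = 83.
Low-cost: normal capacity gives 70 − 4 = 66; excess capacity gives 83 − 23 = 60. Stays. ✓
High-cost: normal capacity gives 70 − 2 = 68; excess capacity gives 83 − 36 = 47. Stays. ✓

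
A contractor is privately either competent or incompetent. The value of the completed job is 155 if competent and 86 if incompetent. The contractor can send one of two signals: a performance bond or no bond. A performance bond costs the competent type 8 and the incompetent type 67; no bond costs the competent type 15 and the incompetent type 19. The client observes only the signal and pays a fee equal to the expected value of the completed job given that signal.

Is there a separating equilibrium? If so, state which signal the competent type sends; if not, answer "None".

Try competent → bond, incompetent → no bond:
  If types separate, bond earns payment 155 and no bond earns 86.
  Competent: bond gives 155 − 8 = 147; no bond gives 86 − 15 = 71. No deviation. ✓
  Incompetent: no bond gives 86 − 19 = 67; bond gives 155 − 67 = 88. Would deviate. ✗
Try competent → no bond, incompetent → bond:
  If types separate, no bond earns payment 155 and bond earns 86.
  Competent: no bond gives 155 − 15 = 140; bond gives 86 − 8 = 78. No deviation. ✓
  Incompetent: bond gives 86 − 67 = 19; no bond gives 155 − 19 = 136. Would deviate. ✗
Neither assignment is incentive-compatible.

None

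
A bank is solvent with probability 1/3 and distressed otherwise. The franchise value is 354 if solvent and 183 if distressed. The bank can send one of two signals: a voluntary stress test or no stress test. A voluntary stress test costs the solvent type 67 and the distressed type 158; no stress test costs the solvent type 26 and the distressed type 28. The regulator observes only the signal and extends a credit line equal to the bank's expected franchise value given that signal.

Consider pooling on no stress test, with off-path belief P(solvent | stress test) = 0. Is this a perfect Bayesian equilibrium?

At the pooled signal (no stress test) the regulator holds the prior 1/3 and pays 1/3·354 + 2/3·183 = 240. Off-path (stress test) belief 0 gives 0·354 + 1·183 = 183.
Solvent: no stress test gives 240 − 26 = 214; stress test gives 183 − 67 = 116. Stays. ✓
Distressed: no stress test gives 240 − 28 = 212; stress test gives 183 − 158 = 25. Stays. ✓

Yes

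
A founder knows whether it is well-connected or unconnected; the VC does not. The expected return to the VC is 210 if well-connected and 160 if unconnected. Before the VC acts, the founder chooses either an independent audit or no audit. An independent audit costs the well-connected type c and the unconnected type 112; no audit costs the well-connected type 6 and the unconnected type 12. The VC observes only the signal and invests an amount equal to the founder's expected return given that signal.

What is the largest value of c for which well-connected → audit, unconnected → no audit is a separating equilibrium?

56

Under separation: audit → well-connected (pays 210); no audit → unconnected (pays 160).
Unconnected: 160 − 12 = 148 ≥ 210 − 112 = 98. Holds regardless of c. ✓
Well-connected: 210 − c ≥ 160 − 6, so c ≤ 210 − 154 = 56.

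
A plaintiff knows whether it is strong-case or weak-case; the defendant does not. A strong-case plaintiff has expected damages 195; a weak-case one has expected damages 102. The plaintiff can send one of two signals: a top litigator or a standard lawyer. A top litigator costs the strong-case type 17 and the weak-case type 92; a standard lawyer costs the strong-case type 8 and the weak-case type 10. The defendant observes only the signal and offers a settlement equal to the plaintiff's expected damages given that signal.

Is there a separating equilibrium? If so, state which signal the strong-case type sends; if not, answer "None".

None

Try strong-case → top litigator, weak-case → standard lawyer:
  Under separation the defendant infers type exactly: top litigator → strong-case (pays 195), standard lawyer → weak-case (pays 102).
  Strong-case: top litigator gives 195 − 17 = 178; standard lawyer gives 102 − 8 = 94. No deviation. ✓
  Weak-case: standard lawyer gives 102 − 10 = 92; top litigator gives 195 − 92 = 103. Would deviate. ✗
Try strong-case → standard lawyer, weak-case → top litigator:
  Under separation the defendant infers type exactly: standard lawyer → strong-case (pays 195), top litigator → weak-case (pays 102).
  Strong-case: standard lawyer gives 195 − 8 = 187; top litigator gives 102 − 17 = 85. No deviation. ✓
  Weak-case: top litigator gives 102 − 92 = 10; standard lawyer gives 195 − 10 = 185. Would deviate. ✗
Neither assignment is incentive-compatible.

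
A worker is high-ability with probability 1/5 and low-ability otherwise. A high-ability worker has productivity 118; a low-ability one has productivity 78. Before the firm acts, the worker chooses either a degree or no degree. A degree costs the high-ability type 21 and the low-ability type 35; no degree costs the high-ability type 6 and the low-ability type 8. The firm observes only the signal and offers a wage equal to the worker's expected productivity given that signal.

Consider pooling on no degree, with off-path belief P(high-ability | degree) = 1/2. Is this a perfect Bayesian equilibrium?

Yes

On the equilibrium path (no degree) the firm holds the prior 1/5 and pays 1/5·118 + 4/5·78 = 86. Off-path (degree) belief 1/2 gives 1/2·118 + 1/2·78 = 98.
High-ability: no degree gives 86 − 6 = 80; degree gives 98 − 21 = 77. Stays. ✓
Low-ability: no degree gives 86 − 8 = 78; degree gives 98 − 35 = 63. Stays. ✓
Beliefs are Bayes-consistent on-path and both types best-respond.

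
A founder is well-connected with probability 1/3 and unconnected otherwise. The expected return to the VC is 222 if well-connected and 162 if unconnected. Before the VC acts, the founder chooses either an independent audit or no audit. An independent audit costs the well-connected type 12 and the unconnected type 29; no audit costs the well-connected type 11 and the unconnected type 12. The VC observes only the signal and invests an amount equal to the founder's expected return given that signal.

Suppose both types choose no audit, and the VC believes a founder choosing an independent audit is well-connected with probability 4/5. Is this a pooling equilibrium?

At the pooled signal (no audit) the VC holds the prior 1/3 and pays 1/3·222 + 2/3·162 = 182. Off-path (audit) belief 4/5 gives 4/5·222 + 1/5·162 = 210.
Well-connected: no audit gives 182 − 11 = 171; audit gives 210 − 12 = 198. Deviates. ✗
Unconnected: no audit gives 182 − 12 = 170; audit gives 210 − 29 = 181. Deviates. ✗

No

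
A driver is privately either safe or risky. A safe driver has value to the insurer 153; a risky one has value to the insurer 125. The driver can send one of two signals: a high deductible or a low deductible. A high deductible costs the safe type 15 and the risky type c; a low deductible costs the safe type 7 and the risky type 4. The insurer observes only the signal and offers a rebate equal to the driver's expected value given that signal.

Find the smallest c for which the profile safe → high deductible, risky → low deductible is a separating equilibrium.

32

Under separation: high deductible → safe (pays 153); low deductible → risky (pays 125).
Safe: 153 − 15 = 138 ≥ 125 − 7 = 118. Holds regardless of c. ✓
Risky: 125 − 4 ≥ 153 − c, so c ≥ 153 − 121 = 32.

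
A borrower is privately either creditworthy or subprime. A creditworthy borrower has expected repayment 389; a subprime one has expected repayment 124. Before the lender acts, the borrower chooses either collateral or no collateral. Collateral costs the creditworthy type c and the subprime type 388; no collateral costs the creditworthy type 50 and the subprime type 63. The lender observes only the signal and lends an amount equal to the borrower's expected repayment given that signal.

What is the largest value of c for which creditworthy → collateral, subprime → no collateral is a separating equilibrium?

315

Under separation: collateral → creditworthy (pays 389); no collateral → subprime (pays 124).
Subprime: 124 − 63 = 61 ≥ 389 − 388 = 1. Holds regardless of c. ✓
Creditworthy: 389 − c ≥ 124 − 50, so c ≤ 389 − 74 = 315.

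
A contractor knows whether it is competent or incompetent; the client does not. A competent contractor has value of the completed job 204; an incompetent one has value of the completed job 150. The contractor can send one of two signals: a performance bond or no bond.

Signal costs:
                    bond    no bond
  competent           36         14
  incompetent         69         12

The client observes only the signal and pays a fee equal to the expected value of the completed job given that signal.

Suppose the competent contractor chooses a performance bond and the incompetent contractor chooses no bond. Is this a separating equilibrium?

Yes

Under separation the client infers type exactly: bond → competent (pays 204), no bond → incompetent (pays 150).
Competent: bond gives 204 − 36 = 168; no bond gives 150 − 14 = 136. No deviation. ✓
Incompetent: no bond gives 150 − 12 = 138; bond gives 204 − 69 = 135. No deviation. ✓
Both incentive constraints hold.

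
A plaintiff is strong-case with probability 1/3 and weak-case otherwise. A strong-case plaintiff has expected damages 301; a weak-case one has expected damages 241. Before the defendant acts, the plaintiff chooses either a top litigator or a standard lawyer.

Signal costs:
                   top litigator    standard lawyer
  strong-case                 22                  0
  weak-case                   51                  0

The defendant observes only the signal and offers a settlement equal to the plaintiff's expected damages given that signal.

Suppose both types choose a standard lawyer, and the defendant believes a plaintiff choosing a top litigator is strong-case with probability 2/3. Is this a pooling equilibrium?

Yes

At the pooled signal (standard lawyer) the defendant holds the prior 1/3 and pays 1/3·301 + 2/3·241 = 261. Off-path (top litigator) belief 2/3 gives 2/3·301 + 1/3·241 = 281.
Strong-case: standard lawyer gives 261 − 0 = 261; top litigator gives 281 − 22 = 259. Stays. ✓
Weak-case: standard lawyer gives 261 − 0 = 261; top litigator gives 281 − 51 = 230. Stays. ✓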